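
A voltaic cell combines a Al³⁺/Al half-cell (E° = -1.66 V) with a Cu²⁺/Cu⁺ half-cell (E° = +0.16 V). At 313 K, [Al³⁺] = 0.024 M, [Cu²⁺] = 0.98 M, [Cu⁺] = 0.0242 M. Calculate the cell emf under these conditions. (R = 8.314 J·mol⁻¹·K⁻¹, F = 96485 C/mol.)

1.95 V

The Cu²⁺/Cu⁺ couple has the higher reduction potential and acts as the cathode, so E°_cell = +0.16 − (-1.66) = 1.82 V.
Balancing electrons gives n = 3; the reaction quotient is Q = [Al³⁺]·[Cu⁺]^3/[Cu²⁺]^3 = 3.61 × 10^-7.
E = E° − (RT/nF) ln Q = 1.82 − (8.314×313)/(3×96485) × (-14.833) = 1.820 + 0.133 = 1.953 V.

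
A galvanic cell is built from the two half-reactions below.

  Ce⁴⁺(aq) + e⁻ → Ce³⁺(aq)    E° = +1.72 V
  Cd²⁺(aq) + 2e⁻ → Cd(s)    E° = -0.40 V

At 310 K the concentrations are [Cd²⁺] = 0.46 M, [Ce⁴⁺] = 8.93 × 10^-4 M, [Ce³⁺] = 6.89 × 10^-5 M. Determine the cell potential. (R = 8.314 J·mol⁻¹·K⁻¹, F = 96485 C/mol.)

The Ce⁴⁺/Ce³⁺ couple has the higher reduction potential and acts as the cathode, so E°_cell = +1.72 − (-0.40) = 2.12 V.
Balancing electrons gives n = 2; the reaction quotient is Q = [Cd²⁺]·[Ce³⁺]^2/[Ce⁴⁺]^2 = 0.00274.
E = E° − (RT/nF) ln Q = 2.12 − (8.314×310)/(2×96485) × (-5.900) = 2.120 + 0.079 = 2.199 V.

2.20 V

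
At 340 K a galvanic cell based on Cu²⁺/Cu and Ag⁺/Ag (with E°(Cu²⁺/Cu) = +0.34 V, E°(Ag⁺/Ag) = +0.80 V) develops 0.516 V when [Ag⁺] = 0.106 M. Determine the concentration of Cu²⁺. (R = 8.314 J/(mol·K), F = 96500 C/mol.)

2.5 × 10^-4 M

From the Nernst equation, ln Q = nF(E° − E)/RT = 2×96500×(0.46 − 0.516)/(8.314×340) = -3.823, so Q = 0.0219.
With Q = [Cu²⁺]/[Ag⁺]^2 and the known concentrations, [Cu²⁺] in the numerator gives [Cu²⁺] = 2.5 × 10^-4 M.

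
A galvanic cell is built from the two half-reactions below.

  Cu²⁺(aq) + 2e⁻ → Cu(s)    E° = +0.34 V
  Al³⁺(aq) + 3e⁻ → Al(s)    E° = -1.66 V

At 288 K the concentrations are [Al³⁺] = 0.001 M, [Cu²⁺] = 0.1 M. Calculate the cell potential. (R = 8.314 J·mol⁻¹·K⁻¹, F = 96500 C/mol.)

2.03 V

The Cu²⁺/Cu couple has the higher reduction potential and acts as the cathode, so E°_cell = +0.34 − (-1.66) = 2.00 V.
Balancing electrons gives n = 6; the reaction quotient is Q = [Al³⁺]^2/[Cu²⁺]^3 = 0.00100.
E = E° − (RT/nF) ln Q = 2.00 − (8.314×288)/(6×96500) × (-6.908) = 2.000 + 0.029 = 2.029 V.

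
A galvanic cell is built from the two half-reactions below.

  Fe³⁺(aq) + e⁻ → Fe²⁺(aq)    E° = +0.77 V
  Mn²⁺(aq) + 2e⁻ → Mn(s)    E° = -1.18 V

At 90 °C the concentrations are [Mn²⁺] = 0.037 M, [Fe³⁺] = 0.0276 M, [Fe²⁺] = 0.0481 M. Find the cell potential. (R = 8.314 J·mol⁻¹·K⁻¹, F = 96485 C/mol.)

1.98 V

The Fe³⁺/Fe²⁺ couple has the higher reduction potential and acts as the cathode, so E°_cell = +0.77 − (-1.18) = 1.95 V.
Balancing electrons gives n = 2; the reaction quotient is Q = [Mn²⁺]·[Fe²⁺]^2/[Fe³⁺]^2 = 0.112.
E = E° − (RT/nF) ln Q = 1.95 − (8.314×363)/(2×96485) × (-2.186) = 1.950 + 0.034 = 1.984 V.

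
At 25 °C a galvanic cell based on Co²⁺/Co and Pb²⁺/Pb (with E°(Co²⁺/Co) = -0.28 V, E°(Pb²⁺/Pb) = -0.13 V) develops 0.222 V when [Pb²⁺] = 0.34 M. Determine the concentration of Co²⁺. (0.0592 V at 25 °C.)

From the Nernst equation, log Q = n(E° − E)/0.0592 = 2(0.15 − 0.222)/0.0592 = -2.432, so Q = 0.00369.
With Q = [Co²⁺]/[Pb²⁺] and the known concentrations, [Co²⁺] in the numerator gives [Co²⁺] = 0.0013 M.

0.0013 M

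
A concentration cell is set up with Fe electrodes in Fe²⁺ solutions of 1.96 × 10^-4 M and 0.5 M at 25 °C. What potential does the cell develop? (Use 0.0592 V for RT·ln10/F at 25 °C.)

Both half-cells are Fe²⁺/Fe, so E°_cell = 0. The concentrated side is the cathode; the cell reaction moves Fe²⁺ from high to low concentration with n = 2.
Q = [Fe²⁺]_dilute/[Fe²⁺]_conc = 1.96 × 10^-4/0.5 = 3.92 × 10^-4.
E = 0 − (0.0592/2) log Q = −(0.0592/2)(-3.407) = 0.1008 V.

0.10 V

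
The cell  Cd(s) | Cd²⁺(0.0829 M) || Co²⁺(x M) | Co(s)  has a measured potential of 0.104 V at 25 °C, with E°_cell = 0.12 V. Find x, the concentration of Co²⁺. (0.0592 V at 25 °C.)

0.024 M

From the Nernst equation, log Q = n(E° − E)/0.0592 = 2(0.12 − 0.104)/0.0592 = 0.541, so Q = 3.47.
With Q = [Cd²⁺]/[Co²⁺] and the known concentrations, [Co²⁺] in the denominator gives [Co²⁺] = 0.024 M.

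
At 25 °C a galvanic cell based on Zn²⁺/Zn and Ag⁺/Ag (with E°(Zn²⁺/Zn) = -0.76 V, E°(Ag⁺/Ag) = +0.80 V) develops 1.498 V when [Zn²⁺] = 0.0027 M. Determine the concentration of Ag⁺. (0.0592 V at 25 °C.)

0.0047 M

From the Nernst equation, log Q = n(E° − E)/0.0592 = 2(1.56 − 1.498)/0.0592 = 2.095, so Q = 124.
With Q = [Zn²⁺]/[Ag⁺]^2 and the known concentrations, [Ag⁺]^2 in the denominator gives [Ag⁺] = 0.0047 M.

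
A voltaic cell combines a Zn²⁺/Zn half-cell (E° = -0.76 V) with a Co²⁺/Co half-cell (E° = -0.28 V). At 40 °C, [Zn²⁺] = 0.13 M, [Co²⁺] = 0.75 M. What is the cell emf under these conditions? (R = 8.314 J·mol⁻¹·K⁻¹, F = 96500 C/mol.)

The Co²⁺/Co couple has the higher reduction potential and acts as the cathode, so E°_cell = -0.28 − (-0.76) = 0.48 V.
Balancing electrons gives n = 2; the reaction quotient is Q = [Zn²⁺]/[Co²⁺] = 0.173.
E = E° − (RT/nF) ln Q = 0.48 − (8.314×313)/(2×96500) × (-1.753) = 0.480 + 0.024 = 0.504 V.

0.504 V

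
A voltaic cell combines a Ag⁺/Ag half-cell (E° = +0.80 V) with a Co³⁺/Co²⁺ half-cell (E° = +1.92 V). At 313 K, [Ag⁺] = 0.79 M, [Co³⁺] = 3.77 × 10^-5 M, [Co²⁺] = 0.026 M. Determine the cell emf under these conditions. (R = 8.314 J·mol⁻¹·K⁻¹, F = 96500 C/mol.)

The Co³⁺/Co²⁺ couple has the higher reduction potential and acts as the cathode, so E°_cell = +1.92 − (+0.80) = 1.12 V.
Balancing electrons gives n = 1; the reaction quotient is Q = [Ag⁺]·[Co²⁺]/[Co³⁺] = 545.
E = E° − (RT/nF) ln Q = 1.12 − (8.314×313)/(1×96500) × (6.300) = 1.120 − 0.170 = 0.950 V.

0.950 V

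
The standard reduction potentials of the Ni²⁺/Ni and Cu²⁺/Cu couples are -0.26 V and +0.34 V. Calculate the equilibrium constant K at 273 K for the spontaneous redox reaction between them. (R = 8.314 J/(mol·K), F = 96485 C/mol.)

E°_cell = +0.34 − (-0.26) = 0.60 V, with n = 2 electrons transferred.
At equilibrium E = 0, so the Nernst equation gives ln K = nFE°/RT = (2)(96485)(0.60)/((8.314)(273)) = 51.01.
K = e^51.01 = 1.4 × 10^22.

1.4 × 10^22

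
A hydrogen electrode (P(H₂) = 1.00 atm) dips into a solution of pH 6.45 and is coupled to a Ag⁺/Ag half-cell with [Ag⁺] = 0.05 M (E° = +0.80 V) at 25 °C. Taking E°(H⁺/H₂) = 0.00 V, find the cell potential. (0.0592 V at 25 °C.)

The Ag⁺/Ag couple is the cathode, so E°_cell = 0.80 V; n = 2.
[H⁺] = 10^(−6.45) = 3.5 × 10^-7 M, and Q = [H⁺]^2 / ([Ag⁺]^2·P(H₂)) = 5.04 × 10^-11.
E = E° − (0.0592/2) log Q = 0.80 − (0.0592/2)(-10.298) = 1.105 V.

1.10 V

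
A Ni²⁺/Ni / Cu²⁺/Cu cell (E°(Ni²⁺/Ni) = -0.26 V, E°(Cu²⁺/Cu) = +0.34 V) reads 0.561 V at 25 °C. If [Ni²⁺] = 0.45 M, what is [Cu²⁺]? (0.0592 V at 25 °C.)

From the Nernst equation, log Q = n(E° − E)/0.0592 = 2(0.60 − 0.561)/0.0592 = 1.318, so Q = 20.8.
With Q = [Ni²⁺]/[Cu²⁺] and the known concentrations, [Cu²⁺] in the denominator gives [Cu²⁺] = 0.022 M.

0.022 M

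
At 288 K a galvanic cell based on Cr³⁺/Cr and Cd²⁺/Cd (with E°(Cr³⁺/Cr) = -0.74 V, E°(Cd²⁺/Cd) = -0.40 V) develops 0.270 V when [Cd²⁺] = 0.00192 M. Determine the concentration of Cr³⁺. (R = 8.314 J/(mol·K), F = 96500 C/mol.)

From the Nernst equation, ln Q = nF(E° − E)/RT = 6×96500×(0.34 − 0.270)/(8.314×288) = 16.927, so Q = 2.24 × 10^7.
With Q = [Cr³⁺]^2/[Cd²⁺]^3 and the known concentrations, [Cr³⁺]^2 in the numerator gives [Cr³⁺] = 0.4 M.

0.4 M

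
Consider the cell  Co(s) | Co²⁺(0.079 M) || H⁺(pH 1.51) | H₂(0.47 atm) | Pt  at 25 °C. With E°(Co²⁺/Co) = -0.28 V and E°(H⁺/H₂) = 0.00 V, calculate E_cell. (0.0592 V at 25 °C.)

0.23 V

The hydrogen couple is the cathode, so E°_cell = 0.28 V; n = 2.
[H⁺] = 10^(−1.51) = 0.031 M, and Q = [Co²⁺]·P(H₂) / [H⁺]^2 = 38.9.
E = E° − (0.0592/2) log Q = 0.28 − (0.0592/2)(1.590) = 0.233 V.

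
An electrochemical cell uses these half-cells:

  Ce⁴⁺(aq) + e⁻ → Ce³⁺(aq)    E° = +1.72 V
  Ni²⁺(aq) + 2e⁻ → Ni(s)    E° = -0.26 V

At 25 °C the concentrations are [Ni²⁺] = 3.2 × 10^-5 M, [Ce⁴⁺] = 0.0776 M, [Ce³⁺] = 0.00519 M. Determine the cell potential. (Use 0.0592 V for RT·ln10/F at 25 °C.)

The Ce⁴⁺/Ce³⁺ couple has the higher reduction potential and acts as the cathode, so E°_cell = +1.72 − (-0.26) = 1.98 V.
Balancing electrons gives n = 2; the reaction quotient is Q = [Ni²⁺]·[Ce³⁺]^2/[Ce⁴⁺]^2 = 1.43 × 10^-7.
At 25 °C, E = E° − (0.0592/n) log Q = 1.98 − (0.0592/2)(-6.844) = 1.980 + 0.203 = 2.183 V.

2.18 V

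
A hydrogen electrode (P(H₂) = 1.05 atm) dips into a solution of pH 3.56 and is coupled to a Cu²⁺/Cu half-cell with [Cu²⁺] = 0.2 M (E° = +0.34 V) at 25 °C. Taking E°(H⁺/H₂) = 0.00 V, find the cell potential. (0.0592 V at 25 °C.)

The Cu²⁺/Cu couple is the cathode, so E°_cell = 0.34 V; n = 2.
[H⁺] = 10^(−3.56) = 2.8 × 10^-4 M, and Q = [H⁺]^2 / ([Cu²⁺]·P(H₂)) = 3.61 × 10^-7.
E = E° − (0.0592/2) log Q = 0.34 − (0.0592/2)(-6.442) = 0.531 V.

0.53 V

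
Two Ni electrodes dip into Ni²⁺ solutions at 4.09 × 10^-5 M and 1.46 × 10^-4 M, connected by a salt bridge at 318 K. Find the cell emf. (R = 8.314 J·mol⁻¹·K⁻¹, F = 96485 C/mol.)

0.017 V

Both half-cells are Ni²⁺/Ni, so E°_cell = 0. The concentrated side is the cathode; the cell reaction moves Ni²⁺ from high to low concentration with n = 2.
Q = [Ni²⁺]_dilute/[Ni²⁺]_conc = 4.09 × 10^-5/1.46 × 10^-4 = 0.280.
E = 0 − (RT/nF) ln Q = −((8.314×318)/(2×96485))(-1.272) = 0.0174 V.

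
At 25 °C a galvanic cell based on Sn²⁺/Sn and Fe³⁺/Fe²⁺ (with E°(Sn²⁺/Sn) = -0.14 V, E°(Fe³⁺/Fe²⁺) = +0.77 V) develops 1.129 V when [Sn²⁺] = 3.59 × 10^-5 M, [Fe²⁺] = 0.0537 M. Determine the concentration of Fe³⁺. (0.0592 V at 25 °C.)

1.6 M

From the Nernst equation, log Q = n(E° − E)/0.0592 = 2(0.91 − 1.129)/0.0592 = -7.399, so Q = 3.99 × 10^-8.
With Q = [Sn²⁺]·[Fe²⁺]^2/[Fe³⁺]^2 and the known concentrations, [Fe³⁺]^2 in the denominator gives [Fe³⁺] = 1.6 M.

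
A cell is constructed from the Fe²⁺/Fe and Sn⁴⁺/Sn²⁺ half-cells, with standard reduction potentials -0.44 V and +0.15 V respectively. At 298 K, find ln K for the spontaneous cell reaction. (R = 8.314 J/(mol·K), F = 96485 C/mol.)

E°_cell = +0.15 − (-0.44) = 0.59 V, with n = 2 electrons transferred.
At equilibrium E = 0, so the Nernst equation gives ln K = nFE°/RT = (2)(96485)(0.59)/((8.314)(298)) = 45.95.

ln K = 46.0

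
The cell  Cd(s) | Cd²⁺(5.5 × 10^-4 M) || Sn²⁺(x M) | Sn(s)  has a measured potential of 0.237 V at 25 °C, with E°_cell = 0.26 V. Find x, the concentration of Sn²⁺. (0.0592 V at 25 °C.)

From the Nernst equation, log Q = n(E° − E)/0.0592 = 2(0.26 − 0.237)/0.0592 = 0.777, so Q = 5.98.
With Q = [Cd²⁺]/[Sn²⁺] and the known concentrations, [Sn²⁺] in the denominator gives [Sn²⁺] = 9.2 × 10^-5 M.

9.2 × 10^-5 M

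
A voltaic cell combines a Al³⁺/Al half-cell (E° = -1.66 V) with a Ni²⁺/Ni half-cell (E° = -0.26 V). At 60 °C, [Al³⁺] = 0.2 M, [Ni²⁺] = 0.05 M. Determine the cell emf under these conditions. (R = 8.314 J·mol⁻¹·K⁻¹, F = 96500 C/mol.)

1.37 V

The Ni²⁺/Ni couple has the higher reduction potential and acts as the cathode, so E°_cell = -0.26 − (-1.66) = 1.40 V.
Balancing electrons gives n = 6; the reaction quotient is Q = [Al³⁺]^2/[Ni²⁺]^3 = 320.
E = E° − (RT/nF) ln Q = 1.40 − (8.314×333)/(6×96500) × (5.768) = 1.400 − 0.028 = 1.372 V.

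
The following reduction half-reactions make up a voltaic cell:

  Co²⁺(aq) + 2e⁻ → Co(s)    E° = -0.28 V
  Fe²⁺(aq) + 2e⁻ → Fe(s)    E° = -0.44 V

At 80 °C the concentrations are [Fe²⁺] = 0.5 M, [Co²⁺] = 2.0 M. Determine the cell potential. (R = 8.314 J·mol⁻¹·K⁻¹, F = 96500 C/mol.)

The Co²⁺/Co couple has the higher reduction potential and acts as the cathode, so E°_cell = -0.28 − (-0.44) = 0.16 V.
Balancing electrons gives n = 2; the reaction quotient is Q = [Fe²⁺]/[Co²⁺] = 0.250.
E = E° − (RT/nF) ln Q = 0.16 − (8.314×353)/(2×96500) × (-1.386) = 0.160 + 0.021 = 0.181 V.

0.181 V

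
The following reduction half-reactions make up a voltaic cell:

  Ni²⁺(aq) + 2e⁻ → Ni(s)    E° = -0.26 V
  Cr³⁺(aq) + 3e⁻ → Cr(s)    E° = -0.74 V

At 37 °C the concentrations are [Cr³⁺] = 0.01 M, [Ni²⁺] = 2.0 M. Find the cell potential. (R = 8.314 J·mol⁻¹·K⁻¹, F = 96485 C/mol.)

0.530 V

The Ni²⁺/Ni couple has the higher reduction potential and acts as the cathode, so E°_cell = -0.26 − (-0.74) = 0.48 V.
Balancing electrons gives n = 6; the reaction quotient is Q = [Cr³⁺]^2/[Ni²⁺]^3 = 1.25 × 10^-5.
E = E° − (RT/nF) ln Q = 0.48 − (8.314×310)/(6×96485) × (-11.290) = 0.480 + 0.050 = 0.530 V.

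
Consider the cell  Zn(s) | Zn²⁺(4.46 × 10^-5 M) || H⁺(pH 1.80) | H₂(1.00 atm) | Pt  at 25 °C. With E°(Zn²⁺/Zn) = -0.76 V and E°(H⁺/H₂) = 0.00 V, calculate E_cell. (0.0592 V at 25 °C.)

The hydrogen couple is the cathode, so E°_cell = 0.76 V; n = 2.
[H⁺] = 10^(−1.80) = 0.016 M, and Q = [Zn²⁺]·P(H₂) / [H⁺]^2 = 0.178.
E = E° − (0.0592/2) log Q = 0.76 − (0.0592/2)(-0.751) = 0.782 V.

0.78 V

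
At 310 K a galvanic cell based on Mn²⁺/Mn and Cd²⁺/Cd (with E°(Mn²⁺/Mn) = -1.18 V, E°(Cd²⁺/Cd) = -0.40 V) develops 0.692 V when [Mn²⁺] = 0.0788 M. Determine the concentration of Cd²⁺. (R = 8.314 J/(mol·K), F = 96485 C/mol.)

From the Nernst equation, ln Q = nF(E° − E)/RT = 2×96485×(0.78 − 0.692)/(8.314×310) = 6.589, so Q = 727.
With Q = [Mn²⁺]/[Cd²⁺] and the known concentrations, [Cd²⁺] in the denominator gives [Cd²⁺] = 1.1 × 10^-4 M.

1.1 × 10^-4 M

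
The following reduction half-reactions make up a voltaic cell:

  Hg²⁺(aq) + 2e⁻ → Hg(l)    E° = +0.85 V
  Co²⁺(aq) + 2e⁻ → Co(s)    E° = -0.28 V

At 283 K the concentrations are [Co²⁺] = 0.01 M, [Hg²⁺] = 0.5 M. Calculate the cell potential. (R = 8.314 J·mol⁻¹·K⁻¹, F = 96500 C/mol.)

1.18 V

The Hg²⁺/Hg couple has the higher reduction potential and acts as the cathode, so E°_cell = +0.85 − (-0.28) = 1.13 V.
Balancing electrons gives n = 2; the reaction quotient is Q = [Co²⁺]/[Hg²⁺] = 0.0200.
E = E° − (RT/nF) ln Q = 1.13 − (8.314×283)/(2×96500) × (-3.912) = 1.130 + 0.048 = 1.178 V.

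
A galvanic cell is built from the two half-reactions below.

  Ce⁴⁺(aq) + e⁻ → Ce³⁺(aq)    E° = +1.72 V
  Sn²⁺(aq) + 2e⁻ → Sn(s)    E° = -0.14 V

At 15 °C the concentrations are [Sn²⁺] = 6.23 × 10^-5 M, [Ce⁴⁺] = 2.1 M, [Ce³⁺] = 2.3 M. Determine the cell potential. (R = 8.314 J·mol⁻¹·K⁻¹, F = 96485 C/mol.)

1.98 V

The Ce⁴⁺/Ce³⁺ couple has the higher reduction potential and acts as the cathode, so E°_cell = +1.72 − (-0.14) = 1.86 V.
Balancing electrons gives n = 2; the reaction quotient is Q = [Sn²⁺]·[Ce³⁺]^2/[Ce⁴⁺]^2 = 7.47 × 10^-5.
E = E° − (RT/nF) ln Q = 1.86 − (8.314×288)/(2×96485) × (-9.502) = 1.860 + 0.118 = 1.978 V.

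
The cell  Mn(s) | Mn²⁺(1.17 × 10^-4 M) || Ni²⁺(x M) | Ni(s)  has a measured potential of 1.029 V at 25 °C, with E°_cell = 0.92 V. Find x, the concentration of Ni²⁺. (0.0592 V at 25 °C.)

From the Nernst equation, log Q = n(E° − E)/0.0592 = 2(0.92 − 1.029)/0.0592 = -3.682, so Q = 2.08 × 10^-4.
With Q = [Mn²⁺]/[Ni²⁺] and the known concentrations, [Ni²⁺] in the denominator gives [Ni²⁺] = 0.56 M.

0.56 M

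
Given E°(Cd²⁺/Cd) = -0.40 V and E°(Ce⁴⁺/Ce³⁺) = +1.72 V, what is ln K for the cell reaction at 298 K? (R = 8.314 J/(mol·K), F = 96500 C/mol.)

E°_cell = +1.72 − (-0.40) = 2.12 V, with n = 2 electrons transferred.
At equilibrium E = 0, so the Nernst equation gives ln K = nFE°/RT = (2)(96500)(2.12)/((8.314)(298)) = 165.15.

ln K = 165.1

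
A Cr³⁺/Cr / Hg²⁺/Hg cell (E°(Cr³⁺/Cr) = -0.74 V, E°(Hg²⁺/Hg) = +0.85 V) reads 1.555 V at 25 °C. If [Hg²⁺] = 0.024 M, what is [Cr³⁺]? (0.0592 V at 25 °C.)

From the Nernst equation, log Q = n(E° − E)/0.0592 = 6(1.59 − 1.555)/0.0592 = 3.547, so Q = 3530.
With Q = [Cr³⁺]^2/[Hg²⁺]^3 and the known concentrations, [Cr³⁺]^2 in the numerator gives [Cr³⁺] = 0.22 M.

0.22 M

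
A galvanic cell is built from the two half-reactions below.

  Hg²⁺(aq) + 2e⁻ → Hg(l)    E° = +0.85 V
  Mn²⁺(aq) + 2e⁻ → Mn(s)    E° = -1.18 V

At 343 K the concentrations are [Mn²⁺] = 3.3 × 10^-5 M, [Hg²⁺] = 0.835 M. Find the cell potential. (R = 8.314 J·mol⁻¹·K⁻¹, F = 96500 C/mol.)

2.18 V

The Hg²⁺/Hg couple has the higher reduction potential and acts as the cathode, so E°_cell = +0.85 − (-1.18) = 2.03 V.
Balancing electrons gives n = 2; the reaction quotient is Q = [Mn²⁺]/[Hg²⁺] = 3.95 × 10^-5.
E = E° − (RT/nF) ln Q = 2.03 − (8.314×343)/(2×96500) × (-10.139) = 2.030 + 0.150 = 2.180 V.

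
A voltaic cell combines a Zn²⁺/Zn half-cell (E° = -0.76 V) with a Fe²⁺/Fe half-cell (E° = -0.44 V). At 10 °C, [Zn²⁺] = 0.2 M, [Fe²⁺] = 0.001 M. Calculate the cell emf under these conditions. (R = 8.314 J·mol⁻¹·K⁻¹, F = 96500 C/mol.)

0.255 V

The Fe²⁺/Fe couple has the higher reduction potential and acts as the cathode, so E°_cell = -0.44 − (-0.76) = 0.32 V.
Balancing electrons gives n = 2; the reaction quotient is Q = [Zn²⁺]/[Fe²⁺] = 200.
E = E° − (RT/nF) ln Q = 0.32 − (8.314×283)/(2×96500) × (5.298) = 0.320 − 0.065 = 0.255 V.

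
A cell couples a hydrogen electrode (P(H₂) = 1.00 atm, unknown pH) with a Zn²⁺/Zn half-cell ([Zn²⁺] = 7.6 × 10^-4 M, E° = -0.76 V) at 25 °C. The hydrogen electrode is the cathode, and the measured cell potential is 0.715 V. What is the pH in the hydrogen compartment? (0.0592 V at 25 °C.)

pH = 2.32

E°_cell = 0.76 V and n = 2.
log Q = n(E° − E)/0.0592 = 2×(0.76 − 0.715)/0.0592 = 1.520.
With Q = [Zn²⁺]·P(H₂) / [H⁺]^2, solving for [H⁺] gives log[H⁺] = -2.320, so pH = 2.32.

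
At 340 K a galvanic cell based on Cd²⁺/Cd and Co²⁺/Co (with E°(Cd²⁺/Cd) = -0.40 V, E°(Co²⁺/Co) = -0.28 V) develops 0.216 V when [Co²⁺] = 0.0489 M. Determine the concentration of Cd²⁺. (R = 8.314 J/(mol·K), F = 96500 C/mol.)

7 × 10^-5 M

From the Nernst equation, ln Q = nF(E° − E)/RT = 2×96500×(0.12 − 0.216)/(8.314×340) = -6.555, so Q = 0.00142.
With Q = [Cd²⁺]/[Co²⁺] and the known concentrations, [Cd²⁺] in the numerator gives [Cd²⁺] = 7 × 10^-5 M.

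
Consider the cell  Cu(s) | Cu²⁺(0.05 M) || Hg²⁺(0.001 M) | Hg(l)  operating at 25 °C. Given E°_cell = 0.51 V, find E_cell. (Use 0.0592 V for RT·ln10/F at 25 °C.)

0.460 V

Balancing electrons gives n = 2; the reaction quotient is Q = [Cu²⁺]/[Hg²⁺] = 50.0.
At 25 °C, E = E° − (0.0592/n) log Q = 0.51 − (0.0592/2)(1.699) = 0.510 − 0.050 = 0.460 V.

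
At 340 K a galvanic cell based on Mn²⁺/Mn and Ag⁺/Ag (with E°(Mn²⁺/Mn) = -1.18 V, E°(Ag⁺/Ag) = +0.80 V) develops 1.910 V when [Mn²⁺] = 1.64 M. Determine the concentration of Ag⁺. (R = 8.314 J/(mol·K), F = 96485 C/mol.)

From the Nernst equation, ln Q = nF(E° − E)/RT = 2×96485×(1.98 − 1.910)/(8.314×340) = 4.779, so Q = 119.
With Q = [Mn²⁺]/[Ag⁺]^2 and the known concentrations, [Ag⁺]^2 in the denominator gives [Ag⁺] = 0.12 M.

0.12 M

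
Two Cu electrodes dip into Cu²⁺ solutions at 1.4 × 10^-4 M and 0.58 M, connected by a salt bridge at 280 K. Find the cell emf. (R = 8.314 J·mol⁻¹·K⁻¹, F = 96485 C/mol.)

Both half-cells are Cu²⁺/Cu, so E°_cell = 0. The concentrated side is the cathode; the cell reaction moves Cu²⁺ from high to low concentration with n = 2.
Q = [Cu²⁺]_dilute/[Cu²⁺]_conc = 1.4 × 10^-4/0.58 = 2.41 × 10^-4.
E = 0 − (RT/nF) ln Q = −((8.314×280)/(2×96485))(-8.329) = 0.1005 V.

0.10 V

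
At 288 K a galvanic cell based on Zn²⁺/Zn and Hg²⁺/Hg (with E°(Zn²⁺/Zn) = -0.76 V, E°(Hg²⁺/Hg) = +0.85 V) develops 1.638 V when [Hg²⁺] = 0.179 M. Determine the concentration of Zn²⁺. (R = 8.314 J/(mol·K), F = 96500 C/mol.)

From the Nernst equation, ln Q = nF(E° − E)/RT = 2×96500×(1.61 − 1.638)/(8.314×288) = -2.257, so Q = 0.105.
With Q = [Zn²⁺]/[Hg²⁺] and the known concentrations, [Zn²⁺] in the numerator gives [Zn²⁺] = 0.019 M.

0.019 M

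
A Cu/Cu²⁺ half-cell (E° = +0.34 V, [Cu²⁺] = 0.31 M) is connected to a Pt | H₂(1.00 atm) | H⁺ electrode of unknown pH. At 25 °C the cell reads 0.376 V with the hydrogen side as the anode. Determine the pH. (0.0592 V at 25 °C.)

E°_cell = 0.34 V and n = 2.
log Q = n(E° − E)/0.0592 = 2×(0.34 − 0.376)/0.0592 = -1.216.
With Q = [H⁺]^2 / ([Cu²⁺]·P(H₂)), solving for [H⁺] gives log[H⁺] = -0.862, so pH = 0.86.

pH = 0.86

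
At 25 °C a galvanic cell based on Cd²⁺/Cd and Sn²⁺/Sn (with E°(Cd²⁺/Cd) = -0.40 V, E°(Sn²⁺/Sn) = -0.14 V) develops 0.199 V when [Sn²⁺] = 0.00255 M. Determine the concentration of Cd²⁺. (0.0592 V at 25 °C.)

0.29 M

From the Nernst equation, log Q = n(E° − E)/0.0592 = 2(0.26 − 0.199)/0.0592 = 2.061, so Q = 115.
With Q = [Cd²⁺]/[Sn²⁺] and the known concentrations, [Cd²⁺] in the numerator gives [Cd²⁺] = 0.29 M.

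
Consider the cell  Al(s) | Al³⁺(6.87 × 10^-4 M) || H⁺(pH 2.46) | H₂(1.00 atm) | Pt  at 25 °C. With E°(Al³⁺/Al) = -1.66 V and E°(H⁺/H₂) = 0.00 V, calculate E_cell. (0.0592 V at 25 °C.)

1.58 V

The hydrogen couple is the cathode, so E°_cell = 1.66 V; n = 6.
[H⁺] = 10^(−2.46) = 0.0035 M, and Q = [Al³⁺]^2·P(H₂)^3 / [H⁺]^6 = 2.72 × 10^8.
E = E° − (0.0592/6) log Q = 1.66 − (0.0592/6)(8.434) = 1.577 V.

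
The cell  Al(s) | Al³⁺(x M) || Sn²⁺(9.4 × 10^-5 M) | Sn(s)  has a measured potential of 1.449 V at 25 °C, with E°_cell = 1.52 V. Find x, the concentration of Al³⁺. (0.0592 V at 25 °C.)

From the Nernst equation, log Q = n(E° − E)/0.0592 = 6(1.52 − 1.449)/0.0592 = 7.196, so Q = 1.57 × 10^7.
With Q = [Al³⁺]^2/[Sn²⁺]^3 and the known concentrations, [Al³⁺]^2 in the numerator gives [Al³⁺] = 0.0036 M.

0.0036 M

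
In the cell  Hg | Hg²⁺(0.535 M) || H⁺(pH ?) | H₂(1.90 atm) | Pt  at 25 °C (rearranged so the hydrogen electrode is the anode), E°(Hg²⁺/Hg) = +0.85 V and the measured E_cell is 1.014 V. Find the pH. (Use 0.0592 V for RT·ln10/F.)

pH = 2.77

E°_cell = 0.85 V and n = 2.
log Q = n(E° − E)/0.0592 = 2×(0.85 − 1.014)/0.0592 = -5.541.
With Q = [H⁺]^2 / ([Hg²⁺]·P(H₂)), solving for [H⁺] gives log[H⁺] = -2.767, so pH = 2.77.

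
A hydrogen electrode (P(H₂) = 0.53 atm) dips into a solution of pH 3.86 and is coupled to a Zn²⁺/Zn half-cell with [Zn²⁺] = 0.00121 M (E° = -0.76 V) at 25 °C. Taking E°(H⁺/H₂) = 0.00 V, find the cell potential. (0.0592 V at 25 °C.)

The hydrogen couple is the cathode, so E°_cell = 0.76 V; n = 2.
[H⁺] = 10^(−3.86) = 1.4 × 10^-4 M, and Q = [Zn²⁺]·P(H₂) / [H⁺]^2 = 3.37 × 10^4.
E = E° − (0.0592/2) log Q = 0.76 − (0.0592/2)(4.527) = 0.626 V.

0.63 V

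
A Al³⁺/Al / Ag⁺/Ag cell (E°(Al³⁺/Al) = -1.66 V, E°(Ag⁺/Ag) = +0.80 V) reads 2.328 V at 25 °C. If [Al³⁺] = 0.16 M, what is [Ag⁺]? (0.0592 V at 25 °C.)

From the Nernst equation, log Q = n(E° − E)/0.0592 = 3(2.46 − 2.328)/0.0592 = 6.689, so Q = 4.89 × 10^6.
With Q = [Al³⁺]/[Ag⁺]^3 and the known concentrations, [Ag⁺]^3 in the denominator gives [Ag⁺] = 0.0032 M.

0.0032 M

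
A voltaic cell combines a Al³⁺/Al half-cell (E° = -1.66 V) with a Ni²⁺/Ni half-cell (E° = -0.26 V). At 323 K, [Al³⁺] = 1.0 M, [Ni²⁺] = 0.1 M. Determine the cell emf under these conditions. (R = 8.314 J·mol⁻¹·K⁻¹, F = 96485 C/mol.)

The Ni²⁺/Ni couple has the higher reduction potential and acts as the cathode, so E°_cell = -0.26 − (-1.66) = 1.40 V.
Balancing electrons gives n = 6; the reaction quotient is Q = [Al³⁺]^2/[Ni²⁺]^3 = 1000.
E = E° − (RT/nF) ln Q = 1.40 − (8.314×323)/(6×96485) × (6.908) = 1.400 − 0.032 = 1.368 V.

1.37 V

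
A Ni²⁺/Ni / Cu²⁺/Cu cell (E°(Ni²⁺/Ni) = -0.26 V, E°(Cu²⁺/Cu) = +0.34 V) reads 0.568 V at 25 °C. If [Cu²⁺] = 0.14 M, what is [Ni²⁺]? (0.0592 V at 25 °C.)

From the Nernst equation, log Q = n(E° − E)/0.0592 = 2(0.60 − 0.568)/0.0592 = 1.081, so Q = 12.1.
With Q = [Ni²⁺]/[Cu²⁺] and the known concentrations, [Ni²⁺] in the numerator gives [Ni²⁺] = 1.7 M.

1.7 M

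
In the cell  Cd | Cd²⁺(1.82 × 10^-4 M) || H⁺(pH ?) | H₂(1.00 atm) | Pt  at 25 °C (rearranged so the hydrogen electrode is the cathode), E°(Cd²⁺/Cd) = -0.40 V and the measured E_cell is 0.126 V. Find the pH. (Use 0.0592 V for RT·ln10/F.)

pH = 6.50

E°_cell = 0.40 V and n = 2.
log Q = n(E° − E)/0.0592 = 2×(0.40 − 0.126)/0.0592 = 9.257.
With Q = [Cd²⁺]·P(H₂) / [H⁺]^2, solving for [H⁺] gives log[H⁺] = -6.498, so pH = 6.50.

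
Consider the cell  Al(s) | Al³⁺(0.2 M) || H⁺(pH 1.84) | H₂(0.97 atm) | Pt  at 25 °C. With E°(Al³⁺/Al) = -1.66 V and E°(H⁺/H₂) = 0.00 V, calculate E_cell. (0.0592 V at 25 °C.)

The hydrogen couple is the cathode, so E°_cell = 1.66 V; n = 6.
[H⁺] = 10^(−1.84) = 0.014 M, and Q = [Al³⁺]^2·P(H₂)^3 / [H⁺]^6 = 4 × 10^9.
E = E° − (0.0592/6) log Q = 1.66 − (0.0592/6)(9.602) = 1.565 V.

1.57 V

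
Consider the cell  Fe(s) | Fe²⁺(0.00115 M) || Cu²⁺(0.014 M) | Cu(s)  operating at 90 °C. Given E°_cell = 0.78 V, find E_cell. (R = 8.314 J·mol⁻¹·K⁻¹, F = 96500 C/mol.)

Balancing electrons gives n = 2; the reaction quotient is Q = [Fe²⁺]/[Cu²⁺] = 0.0821.
E = E° − (RT/nF) ln Q = 0.78 − (8.314×363)/(2×96500) × (-2.499) = 0.780 + 0.039 = 0.819 V.

0.819 V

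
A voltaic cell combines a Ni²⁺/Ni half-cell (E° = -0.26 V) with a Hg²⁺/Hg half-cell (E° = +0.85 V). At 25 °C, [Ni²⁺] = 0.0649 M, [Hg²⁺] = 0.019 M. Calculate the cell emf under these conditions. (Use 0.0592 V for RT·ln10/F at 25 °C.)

1.09 V

The Hg²⁺/Hg couple has the higher reduction potential and acts as the cathode, so E°_cell = +0.85 − (-0.26) = 1.11 V.
Balancing electrons gives n = 2; the reaction quotient is Q = [Ni²⁺]/[Hg²⁺] = 3.42.
At 25 °C, E = E° − (0.0592/n) log Q = 1.11 − (0.0592/2)(0.533) = 1.110 − 0.016 = 1.094 V.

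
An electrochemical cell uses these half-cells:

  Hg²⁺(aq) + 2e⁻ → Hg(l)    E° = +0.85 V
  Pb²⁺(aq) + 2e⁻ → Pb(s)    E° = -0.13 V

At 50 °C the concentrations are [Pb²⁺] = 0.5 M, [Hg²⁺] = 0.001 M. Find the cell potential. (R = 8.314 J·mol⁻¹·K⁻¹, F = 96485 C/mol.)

The Hg²⁺/Hg couple has the higher reduction potential and acts as the cathode, so E°_cell = +0.85 − (-0.13) = 0.98 V.
Balancing electrons gives n = 2; the reaction quotient is Q = [Pb²⁺]/[Hg²⁺] = 500.
E = E° − (RT/nF) ln Q = 0.98 − (8.314×323)/(2×96485) × (6.215) = 0.980 − 0.086 = 0.894 V.

0.894 V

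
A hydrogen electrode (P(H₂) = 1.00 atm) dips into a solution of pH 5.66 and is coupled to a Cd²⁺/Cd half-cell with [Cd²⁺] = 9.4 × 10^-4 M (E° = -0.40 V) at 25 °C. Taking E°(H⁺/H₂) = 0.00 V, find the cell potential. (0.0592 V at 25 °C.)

The hydrogen couple is the cathode, so E°_cell = 0.40 V; n = 2.
[H⁺] = 10^(−5.66) = 2.2 × 10^-6 M, and Q = [Cd²⁺]·P(H₂) / [H⁺]^2 = 1.96 × 10^8.
E = E° − (0.0592/2) log Q = 0.40 − (0.0592/2)(8.293) = 0.155 V.

0.15 V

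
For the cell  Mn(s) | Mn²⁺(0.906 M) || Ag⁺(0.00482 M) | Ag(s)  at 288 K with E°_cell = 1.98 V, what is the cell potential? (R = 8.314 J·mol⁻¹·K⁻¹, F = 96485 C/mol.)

Balancing electrons gives n = 2; the reaction quotient is Q = [Mn²⁺]/[Ag⁺]^2 = 3.9 × 10^4.
E = E° − (RT/nF) ln Q = 1.98 − (8.314×288)/(2×96485) × (10.571) = 1.980 − 0.131 = 1.849 V.

1.85 V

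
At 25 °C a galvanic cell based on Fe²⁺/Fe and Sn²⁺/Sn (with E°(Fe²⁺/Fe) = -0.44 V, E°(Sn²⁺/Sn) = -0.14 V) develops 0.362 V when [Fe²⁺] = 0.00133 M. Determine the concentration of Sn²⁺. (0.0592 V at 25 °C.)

From the Nernst equation, log Q = n(E° − E)/0.0592 = 2(0.30 − 0.362)/0.0592 = -2.095, so Q = 0.00804.
With Q = [Fe²⁺]/[Sn²⁺] and the known concentrations, [Sn²⁺] in the denominator gives [Sn²⁺] = 0.17 M.

0.17 M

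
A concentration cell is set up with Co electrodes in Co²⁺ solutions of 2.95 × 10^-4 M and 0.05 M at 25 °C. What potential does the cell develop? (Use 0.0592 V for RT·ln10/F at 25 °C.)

0.066 V

Both half-cells are Co²⁺/Co, so E°_cell = 0. The concentrated side is the cathode; the cell reaction moves Co²⁺ from high to low concentration with n = 2.
Q = [Co²⁺]_dilute/[Co²⁺]_conc = 2.95 × 10^-4/0.05 = 0.00590.
E = 0 − (0.0592/2) log Q = −(0.0592/2)(-2.229) = 0.0660 V.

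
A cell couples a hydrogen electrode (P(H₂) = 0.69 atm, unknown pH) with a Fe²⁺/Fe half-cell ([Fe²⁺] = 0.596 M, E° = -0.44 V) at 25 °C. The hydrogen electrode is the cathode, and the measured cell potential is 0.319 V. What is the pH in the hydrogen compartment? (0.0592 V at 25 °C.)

E°_cell = 0.44 V and n = 2.
log Q = n(E° − E)/0.0592 = 2×(0.44 − 0.319)/0.0592 = 4.088.
With Q = [Fe²⁺]·P(H₂) / [H⁺]^2, solving for [H⁺] gives log[H⁺] = -2.237, so pH = 2.24.

pH = 2.24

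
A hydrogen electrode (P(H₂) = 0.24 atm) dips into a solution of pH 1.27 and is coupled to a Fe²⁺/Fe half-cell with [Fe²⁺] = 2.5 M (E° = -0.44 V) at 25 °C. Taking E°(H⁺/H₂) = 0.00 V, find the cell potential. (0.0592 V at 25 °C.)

0.37 V

The hydrogen couple is the cathode, so E°_cell = 0.44 V; n = 2.
[H⁺] = 10^(−1.27) = 0.054 M, and Q = [Fe²⁺]·P(H₂) / [H⁺]^2 = 208.
E = E° − (0.0592/2) log Q = 0.44 − (0.0592/2)(2.318) = 0.371 V.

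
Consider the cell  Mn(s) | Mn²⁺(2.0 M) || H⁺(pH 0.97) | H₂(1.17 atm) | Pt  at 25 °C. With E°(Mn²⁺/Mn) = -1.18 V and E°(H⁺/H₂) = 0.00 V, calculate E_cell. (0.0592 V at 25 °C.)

1.11 V

The hydrogen couple is the cathode, so E°_cell = 1.18 V; n = 2.
[H⁺] = 10^(−0.97) = 0.11 M, and Q = [Mn²⁺]·P(H₂) / [H⁺]^2 = 204.
E = E° − (0.0592/2) log Q = 1.18 − (0.0592/2)(2.309) = 1.112 V.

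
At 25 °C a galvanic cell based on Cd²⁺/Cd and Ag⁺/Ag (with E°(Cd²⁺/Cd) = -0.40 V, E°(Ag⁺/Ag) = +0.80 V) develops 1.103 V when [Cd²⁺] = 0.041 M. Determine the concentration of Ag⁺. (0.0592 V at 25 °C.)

0.0047 M

From the Nernst equation, log Q = n(E° − E)/0.0592 = 2(1.20 − 1.103)/0.0592 = 3.277, so Q = 1890.
With Q = [Cd²⁺]/[Ag⁺]^2 and the known concentrations, [Ag⁺]^2 in the denominator gives [Ag⁺] = 0.0047 M.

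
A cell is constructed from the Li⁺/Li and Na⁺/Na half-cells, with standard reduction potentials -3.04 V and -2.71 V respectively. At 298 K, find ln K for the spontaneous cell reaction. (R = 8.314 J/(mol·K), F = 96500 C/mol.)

E°_cell = -2.71 − (-3.04) = 0.33 V, with n = 1 electron transferred.
At equilibrium E = 0, so the Nernst equation gives ln K = nFE°/RT = (1)(96500)(0.33)/((8.314)(298)) = 12.85.

ln K = 12.9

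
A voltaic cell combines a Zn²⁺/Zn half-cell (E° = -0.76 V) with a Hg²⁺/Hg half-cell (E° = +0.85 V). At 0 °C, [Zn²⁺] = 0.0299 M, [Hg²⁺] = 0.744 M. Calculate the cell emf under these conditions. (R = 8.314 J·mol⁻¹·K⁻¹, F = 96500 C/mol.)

The Hg²⁺/Hg couple has the higher reduction potential and acts as the cathode, so E°_cell = +0.85 − (-0.76) = 1.61 V.
Balancing electrons gives n = 2; the reaction quotient is Q = [Zn²⁺]/[Hg²⁺] = 0.0402.
E = E° − (RT/nF) ln Q = 1.61 − (8.314×273)/(2×96500) × (-3.214) = 1.610 + 0.038 = 1.648 V.

1.65 V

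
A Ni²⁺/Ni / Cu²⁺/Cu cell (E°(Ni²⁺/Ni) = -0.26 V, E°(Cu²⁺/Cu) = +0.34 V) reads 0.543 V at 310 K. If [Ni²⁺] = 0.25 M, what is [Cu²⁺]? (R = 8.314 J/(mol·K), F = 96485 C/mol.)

From the Nernst equation, ln Q = nF(E° − E)/RT = 2×96485×(0.60 − 0.543)/(8.314×310) = 4.268, so Q = 71.4.
With Q = [Ni²⁺]/[Cu²⁺] and the known concentrations, [Cu²⁺] in the denominator gives [Cu²⁺] = 0.0035 M.

0.0035 M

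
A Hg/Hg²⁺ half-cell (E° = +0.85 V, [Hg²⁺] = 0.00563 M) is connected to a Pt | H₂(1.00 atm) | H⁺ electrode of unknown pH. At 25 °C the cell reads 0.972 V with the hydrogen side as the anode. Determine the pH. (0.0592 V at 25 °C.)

E°_cell = 0.85 V and n = 2.
log Q = n(E° − E)/0.0592 = 2×(0.85 − 0.972)/0.0592 = -4.122.
With Q = [H⁺]^2 / ([Hg²⁺]·P(H₂)), solving for [H⁺] gives log[H⁺] = -3.186, so pH = 3.19.

pH = 3.19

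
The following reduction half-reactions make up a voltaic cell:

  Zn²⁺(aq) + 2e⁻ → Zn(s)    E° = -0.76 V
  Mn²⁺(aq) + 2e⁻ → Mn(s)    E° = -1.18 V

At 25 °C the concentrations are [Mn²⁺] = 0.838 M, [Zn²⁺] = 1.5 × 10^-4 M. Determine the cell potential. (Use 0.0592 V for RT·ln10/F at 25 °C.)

0.309 V

The Zn²⁺/Zn couple has the higher reduction potential and acts as the cathode, so E°_cell = -0.76 − (-1.18) = 0.42 V.
Balancing electrons gives n = 2; the reaction quotient is Q = [Mn²⁺]/[Zn²⁺] = 5590.
At 25 °C, E = E° − (0.0592/n) log Q = 0.42 − (0.0592/2)(3.747) = 0.420 − 0.111 = 0.309 V.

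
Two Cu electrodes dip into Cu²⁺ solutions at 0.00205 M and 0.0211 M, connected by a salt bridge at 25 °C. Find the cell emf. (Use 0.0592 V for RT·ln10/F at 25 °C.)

0.030 V

Both half-cells are Cu²⁺/Cu, so E°_cell = 0. The concentrated side is the cathode; the cell reaction moves Cu²⁺ from high to low concentration with n = 2.
Q = [Cu²⁺]_dilute/[Cu²⁺]_conc = 0.00205/0.0211 = 0.0972.
E = 0 − (0.0592/2) log Q = −(0.0592/2)(-1.013) = 0.0300 V.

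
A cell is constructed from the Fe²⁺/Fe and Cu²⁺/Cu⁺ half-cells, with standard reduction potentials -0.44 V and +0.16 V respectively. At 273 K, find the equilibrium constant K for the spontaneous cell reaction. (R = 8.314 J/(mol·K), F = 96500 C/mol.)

1.4 × 10^22

E°_cell = +0.16 − (-0.44) = 0.60 V, with n = 2 electrons transferred.
At equilibrium E = 0, so the Nernst equation gives ln K = nFE°/RT = (2)(96500)(0.60)/((8.314)(273)) = 51.02.
K = e^51.02 = 1.4 × 10^22.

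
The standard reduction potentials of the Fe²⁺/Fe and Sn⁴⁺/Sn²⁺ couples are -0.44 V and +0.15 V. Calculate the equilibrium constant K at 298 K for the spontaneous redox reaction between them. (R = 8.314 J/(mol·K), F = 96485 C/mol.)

9.1 × 10^19

E°_cell = +0.15 − (-0.44) = 0.59 V, with n = 2 electrons transferred.
At equilibrium E = 0, so the Nernst equation gives ln K = nFE°/RT = (2)(96485)(0.59)/((8.314)(298)) = 45.95.
K = e^45.95 = 9.1 × 10^19.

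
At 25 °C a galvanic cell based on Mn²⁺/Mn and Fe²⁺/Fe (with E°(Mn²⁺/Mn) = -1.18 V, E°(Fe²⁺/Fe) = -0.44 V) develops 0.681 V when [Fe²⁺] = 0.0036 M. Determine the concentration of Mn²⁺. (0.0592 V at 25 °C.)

From the Nernst equation, log Q = n(E° − E)/0.0592 = 2(0.74 − 0.681)/0.0592 = 1.993, so Q = 98.5.
With Q = [Mn²⁺]/[Fe²⁺] and the known concentrations, [Mn²⁺] in the numerator gives [Mn²⁺] = 0.35 M.

0.35 M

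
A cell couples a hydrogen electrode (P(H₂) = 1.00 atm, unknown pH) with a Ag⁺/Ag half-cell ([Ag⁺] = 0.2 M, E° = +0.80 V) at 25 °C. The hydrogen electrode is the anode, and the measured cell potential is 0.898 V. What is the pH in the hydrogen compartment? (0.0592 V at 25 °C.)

E°_cell = 0.80 V and n = 2.
log Q = n(E° − E)/0.0592 = 2×(0.80 − 0.898)/0.0592 = -3.311.
With Q = [H⁺]^2 / ([Ag⁺]^2·P(H₂)), solving for [H⁺] gives log[H⁺] = -2.354, so pH = 2.35.

pH = 2.35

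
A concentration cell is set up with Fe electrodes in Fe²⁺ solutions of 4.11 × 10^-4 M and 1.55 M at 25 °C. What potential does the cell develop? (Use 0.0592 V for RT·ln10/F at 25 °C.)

Both half-cells are Fe²⁺/Fe, so E°_cell = 0. The concentrated side is the cathode; the cell reaction moves Fe²⁺ from high to low concentration with n = 2.
Q = [Fe²⁺]_dilute/[Fe²⁺]_conc = 4.11 × 10^-4/1.55 = 2.65 × 10^-4.
E = 0 − (0.0592/2) log Q = −(0.0592/2)(-3.576) = 0.1058 V.

0.11 V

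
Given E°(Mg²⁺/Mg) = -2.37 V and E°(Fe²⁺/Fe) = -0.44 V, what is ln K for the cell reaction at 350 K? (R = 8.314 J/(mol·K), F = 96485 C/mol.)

ln K = 128.0

E°_cell = -0.44 − (-2.37) = 1.93 V, with n = 2 electrons transferred.
At equilibrium E = 0, so the Nernst equation gives ln K = nFE°/RT = (2)(96485)(1.93)/((8.314)(350)) = 127.99.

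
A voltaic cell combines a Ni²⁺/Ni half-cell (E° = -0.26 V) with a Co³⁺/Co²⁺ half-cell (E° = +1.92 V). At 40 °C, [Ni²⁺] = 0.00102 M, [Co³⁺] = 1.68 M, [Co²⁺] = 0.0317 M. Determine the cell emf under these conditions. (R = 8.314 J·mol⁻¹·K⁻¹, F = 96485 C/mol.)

2.38 V

The Co³⁺/Co²⁺ couple has the higher reduction potential and acts as the cathode, so E°_cell = +1.92 − (-0.26) = 2.18 V.
Balancing electrons gives n = 2; the reaction quotient is Q = [Ni²⁺]·[Co²⁺]^2/[Co³⁺]^2 = 3.63 × 10^-7.
E = E° − (RT/nF) ln Q = 2.18 − (8.314×313)/(2×96485) × (-14.828) = 2.180 + 0.200 = 2.380 V.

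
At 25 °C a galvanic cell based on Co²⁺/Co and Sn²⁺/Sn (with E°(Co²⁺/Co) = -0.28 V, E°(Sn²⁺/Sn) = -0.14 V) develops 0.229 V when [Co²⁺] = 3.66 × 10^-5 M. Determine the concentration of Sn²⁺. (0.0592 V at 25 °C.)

From the Nernst equation, log Q = n(E° − E)/0.0592 = 2(0.14 − 0.229)/0.0592 = -3.007, so Q = 9.85 × 10^-4.
With Q = [Co²⁺]/[Sn²⁺] and the known concentrations, [Sn²⁺] in the denominator gives [Sn²⁺] = 0.037 M.

0.037 M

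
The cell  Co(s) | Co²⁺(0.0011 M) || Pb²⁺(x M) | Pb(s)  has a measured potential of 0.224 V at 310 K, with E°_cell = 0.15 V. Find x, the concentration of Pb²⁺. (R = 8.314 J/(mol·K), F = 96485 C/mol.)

From the Nernst equation, ln Q = nF(E° − E)/RT = 2×96485×(0.15 − 0.224)/(8.314×310) = -5.541, so Q = 0.00392.
With Q = [Co²⁺]/[Pb²⁺] and the known concentrations, [Pb²⁺] in the denominator gives [Pb²⁺] = 0.28 M.

0.28 M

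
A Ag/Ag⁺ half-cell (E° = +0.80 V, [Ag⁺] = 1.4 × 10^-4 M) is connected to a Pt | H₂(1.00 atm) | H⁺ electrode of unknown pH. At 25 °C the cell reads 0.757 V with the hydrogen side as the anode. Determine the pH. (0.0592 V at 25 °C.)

E°_cell = 0.80 V and n = 2.
log Q = n(E° − E)/0.0592 = 2×(0.80 − 0.757)/0.0592 = 1.453.
With Q = [H⁺]^2 / ([Ag⁺]^2·P(H₂)), solving for [H⁺] gives log[H⁺] = -3.128, so pH = 3.13.

pH = 3.13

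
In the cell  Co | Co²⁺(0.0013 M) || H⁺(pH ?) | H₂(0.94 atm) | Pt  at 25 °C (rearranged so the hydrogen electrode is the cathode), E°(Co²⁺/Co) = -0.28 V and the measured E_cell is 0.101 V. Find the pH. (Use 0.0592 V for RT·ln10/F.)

E°_cell = 0.28 V and n = 2.
log Q = n(E° − E)/0.0592 = 2×(0.28 − 0.101)/0.0592 = 6.047.
With Q = [Co²⁺]·P(H₂) / [H⁺]^2, solving for [H⁺] gives log[H⁺] = -4.480, so pH = 4.48.

pH = 4.48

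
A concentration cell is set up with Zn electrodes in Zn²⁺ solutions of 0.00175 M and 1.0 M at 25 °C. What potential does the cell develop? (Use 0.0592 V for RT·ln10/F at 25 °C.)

0.082 V

Both half-cells are Zn²⁺/Zn, so E°_cell = 0. The concentrated side is the cathode; the cell reaction moves Zn²⁺ from high to low concentration with n = 2.
Q = [Zn²⁺]_dilute/[Zn²⁺]_conc = 0.00175/1.0 = 0.00175.
E = 0 − (0.0592/2) log Q = −(0.0592/2)(-2.757) = 0.0816 V.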